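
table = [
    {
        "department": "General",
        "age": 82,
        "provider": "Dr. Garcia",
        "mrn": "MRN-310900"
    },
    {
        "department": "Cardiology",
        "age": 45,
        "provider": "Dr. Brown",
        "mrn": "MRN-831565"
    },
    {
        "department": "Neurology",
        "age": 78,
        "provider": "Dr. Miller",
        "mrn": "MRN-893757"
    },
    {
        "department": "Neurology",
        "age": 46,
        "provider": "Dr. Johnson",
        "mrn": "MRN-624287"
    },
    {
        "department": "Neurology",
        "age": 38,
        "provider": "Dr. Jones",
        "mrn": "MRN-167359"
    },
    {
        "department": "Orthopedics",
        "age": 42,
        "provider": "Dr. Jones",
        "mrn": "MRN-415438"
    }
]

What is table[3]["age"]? 46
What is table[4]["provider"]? "Dr. Jones"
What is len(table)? 6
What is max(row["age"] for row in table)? 82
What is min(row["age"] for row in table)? 38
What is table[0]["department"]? "General"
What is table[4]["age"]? 38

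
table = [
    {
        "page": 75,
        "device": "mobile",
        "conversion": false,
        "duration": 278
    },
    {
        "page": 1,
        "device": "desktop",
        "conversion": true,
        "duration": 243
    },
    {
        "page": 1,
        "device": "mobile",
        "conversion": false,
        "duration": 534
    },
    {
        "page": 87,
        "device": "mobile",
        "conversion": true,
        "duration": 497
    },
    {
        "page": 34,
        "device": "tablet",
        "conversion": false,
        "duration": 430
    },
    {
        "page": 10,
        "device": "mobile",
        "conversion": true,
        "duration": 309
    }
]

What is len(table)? 6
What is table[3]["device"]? "mobile"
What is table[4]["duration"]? 430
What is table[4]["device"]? "tablet"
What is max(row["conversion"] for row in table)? True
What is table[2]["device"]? "mobile"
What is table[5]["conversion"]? True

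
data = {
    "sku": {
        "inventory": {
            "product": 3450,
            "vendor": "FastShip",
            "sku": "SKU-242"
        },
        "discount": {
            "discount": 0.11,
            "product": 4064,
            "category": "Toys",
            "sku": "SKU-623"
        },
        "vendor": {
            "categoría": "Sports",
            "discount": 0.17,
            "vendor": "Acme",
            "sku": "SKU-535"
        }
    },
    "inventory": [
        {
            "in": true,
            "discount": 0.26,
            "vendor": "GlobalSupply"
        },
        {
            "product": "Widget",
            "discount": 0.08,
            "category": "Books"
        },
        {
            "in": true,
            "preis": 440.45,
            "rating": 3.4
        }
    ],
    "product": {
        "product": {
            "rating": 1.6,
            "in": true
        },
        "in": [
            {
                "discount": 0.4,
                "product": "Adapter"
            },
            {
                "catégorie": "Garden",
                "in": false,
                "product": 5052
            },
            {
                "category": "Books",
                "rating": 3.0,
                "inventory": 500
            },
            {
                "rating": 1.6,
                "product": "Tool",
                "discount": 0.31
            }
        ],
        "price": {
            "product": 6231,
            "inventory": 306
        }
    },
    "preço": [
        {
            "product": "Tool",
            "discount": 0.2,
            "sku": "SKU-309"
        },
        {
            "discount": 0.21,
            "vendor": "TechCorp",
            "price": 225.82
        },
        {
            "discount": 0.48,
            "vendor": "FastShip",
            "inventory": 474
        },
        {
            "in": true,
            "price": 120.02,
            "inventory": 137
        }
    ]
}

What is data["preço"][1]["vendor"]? "TechCorp"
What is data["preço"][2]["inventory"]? 474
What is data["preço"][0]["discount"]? 0.2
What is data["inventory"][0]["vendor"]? "GlobalSupply"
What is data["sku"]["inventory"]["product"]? 3450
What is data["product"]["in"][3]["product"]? "Tool"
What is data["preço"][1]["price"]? 225.82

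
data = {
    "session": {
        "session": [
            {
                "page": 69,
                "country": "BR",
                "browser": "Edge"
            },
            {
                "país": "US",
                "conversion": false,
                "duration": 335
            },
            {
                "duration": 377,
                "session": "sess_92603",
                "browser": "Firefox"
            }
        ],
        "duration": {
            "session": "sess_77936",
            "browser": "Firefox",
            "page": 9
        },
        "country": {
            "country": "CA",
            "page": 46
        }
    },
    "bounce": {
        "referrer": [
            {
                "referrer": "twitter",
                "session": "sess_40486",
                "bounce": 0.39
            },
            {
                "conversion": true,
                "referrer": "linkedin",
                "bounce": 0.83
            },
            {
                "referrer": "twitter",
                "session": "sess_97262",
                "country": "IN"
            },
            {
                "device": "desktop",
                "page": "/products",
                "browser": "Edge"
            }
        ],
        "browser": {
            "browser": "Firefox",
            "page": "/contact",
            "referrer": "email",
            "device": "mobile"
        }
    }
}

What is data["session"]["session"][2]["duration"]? 377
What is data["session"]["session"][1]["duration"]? 335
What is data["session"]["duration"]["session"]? "sess_77936"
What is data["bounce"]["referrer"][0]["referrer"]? "twitter"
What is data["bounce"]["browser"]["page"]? "/contact"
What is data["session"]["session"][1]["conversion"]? False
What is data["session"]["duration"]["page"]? 9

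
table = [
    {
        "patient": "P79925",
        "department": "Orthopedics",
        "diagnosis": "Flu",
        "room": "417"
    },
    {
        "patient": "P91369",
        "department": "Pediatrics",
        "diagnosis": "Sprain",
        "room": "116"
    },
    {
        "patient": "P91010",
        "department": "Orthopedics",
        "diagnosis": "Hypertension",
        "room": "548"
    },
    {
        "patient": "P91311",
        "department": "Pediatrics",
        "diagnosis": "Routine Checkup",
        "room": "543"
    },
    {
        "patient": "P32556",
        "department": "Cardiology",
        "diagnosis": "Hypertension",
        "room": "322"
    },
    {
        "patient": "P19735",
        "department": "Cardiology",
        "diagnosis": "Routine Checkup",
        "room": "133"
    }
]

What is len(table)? 6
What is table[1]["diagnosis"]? "Sprain"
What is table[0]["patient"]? "P79925"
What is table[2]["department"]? "Orthopedics"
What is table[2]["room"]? "548"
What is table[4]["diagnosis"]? "Hypertension"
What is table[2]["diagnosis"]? "Hypertension"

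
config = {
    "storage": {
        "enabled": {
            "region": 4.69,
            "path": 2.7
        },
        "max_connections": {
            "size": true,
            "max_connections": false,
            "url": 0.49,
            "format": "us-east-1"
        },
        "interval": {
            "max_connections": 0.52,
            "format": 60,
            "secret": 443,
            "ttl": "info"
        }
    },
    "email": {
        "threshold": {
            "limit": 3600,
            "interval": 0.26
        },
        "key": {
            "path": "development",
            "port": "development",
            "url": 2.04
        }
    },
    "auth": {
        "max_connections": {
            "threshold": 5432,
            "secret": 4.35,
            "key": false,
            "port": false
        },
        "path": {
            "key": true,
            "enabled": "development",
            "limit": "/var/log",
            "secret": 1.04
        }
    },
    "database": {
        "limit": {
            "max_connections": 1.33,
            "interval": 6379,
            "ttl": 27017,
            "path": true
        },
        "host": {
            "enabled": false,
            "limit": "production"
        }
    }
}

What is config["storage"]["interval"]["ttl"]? "info"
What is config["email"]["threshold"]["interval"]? 0.26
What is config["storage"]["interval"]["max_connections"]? 0.52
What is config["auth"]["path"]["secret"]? 1.04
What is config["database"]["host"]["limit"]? "production"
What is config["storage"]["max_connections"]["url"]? 0.49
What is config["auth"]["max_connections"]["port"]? False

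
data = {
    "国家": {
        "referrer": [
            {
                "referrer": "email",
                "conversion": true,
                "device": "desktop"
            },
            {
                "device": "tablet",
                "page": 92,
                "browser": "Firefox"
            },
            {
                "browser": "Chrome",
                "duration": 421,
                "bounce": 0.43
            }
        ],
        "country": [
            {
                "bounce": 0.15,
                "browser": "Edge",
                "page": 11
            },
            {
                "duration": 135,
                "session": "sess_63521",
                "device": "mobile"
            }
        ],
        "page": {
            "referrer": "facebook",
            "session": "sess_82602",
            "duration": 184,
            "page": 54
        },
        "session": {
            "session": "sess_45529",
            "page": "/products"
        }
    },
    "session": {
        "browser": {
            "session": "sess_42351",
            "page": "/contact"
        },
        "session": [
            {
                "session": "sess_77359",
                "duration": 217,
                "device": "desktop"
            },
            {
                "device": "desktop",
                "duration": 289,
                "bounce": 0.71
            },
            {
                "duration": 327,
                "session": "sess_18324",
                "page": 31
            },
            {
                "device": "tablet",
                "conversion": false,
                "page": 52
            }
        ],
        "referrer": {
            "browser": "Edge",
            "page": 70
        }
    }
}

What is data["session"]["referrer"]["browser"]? "Edge"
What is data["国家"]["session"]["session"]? "sess_45529"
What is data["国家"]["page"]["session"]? "sess_82602"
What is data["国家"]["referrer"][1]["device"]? "tablet"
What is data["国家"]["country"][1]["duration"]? 135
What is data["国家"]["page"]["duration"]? 184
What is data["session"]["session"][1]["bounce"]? 0.71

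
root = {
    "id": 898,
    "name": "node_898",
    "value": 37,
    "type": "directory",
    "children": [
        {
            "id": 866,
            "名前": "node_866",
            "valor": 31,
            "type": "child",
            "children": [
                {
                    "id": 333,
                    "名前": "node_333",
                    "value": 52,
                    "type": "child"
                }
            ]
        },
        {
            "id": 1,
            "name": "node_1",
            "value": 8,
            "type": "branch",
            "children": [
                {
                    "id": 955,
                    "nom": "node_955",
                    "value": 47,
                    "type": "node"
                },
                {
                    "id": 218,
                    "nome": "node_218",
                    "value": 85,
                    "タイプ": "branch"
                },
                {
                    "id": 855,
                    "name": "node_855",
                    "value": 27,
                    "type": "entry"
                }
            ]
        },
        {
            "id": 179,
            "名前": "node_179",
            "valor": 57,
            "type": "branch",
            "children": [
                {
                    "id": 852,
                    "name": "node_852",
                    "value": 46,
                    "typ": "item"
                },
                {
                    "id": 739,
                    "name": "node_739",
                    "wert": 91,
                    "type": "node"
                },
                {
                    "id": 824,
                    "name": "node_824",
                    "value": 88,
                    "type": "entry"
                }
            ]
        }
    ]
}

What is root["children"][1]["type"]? "branch"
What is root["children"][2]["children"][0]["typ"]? "item"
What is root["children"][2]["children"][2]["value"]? 88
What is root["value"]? 37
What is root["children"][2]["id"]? 179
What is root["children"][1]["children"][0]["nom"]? "node_955"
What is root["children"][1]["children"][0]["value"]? 47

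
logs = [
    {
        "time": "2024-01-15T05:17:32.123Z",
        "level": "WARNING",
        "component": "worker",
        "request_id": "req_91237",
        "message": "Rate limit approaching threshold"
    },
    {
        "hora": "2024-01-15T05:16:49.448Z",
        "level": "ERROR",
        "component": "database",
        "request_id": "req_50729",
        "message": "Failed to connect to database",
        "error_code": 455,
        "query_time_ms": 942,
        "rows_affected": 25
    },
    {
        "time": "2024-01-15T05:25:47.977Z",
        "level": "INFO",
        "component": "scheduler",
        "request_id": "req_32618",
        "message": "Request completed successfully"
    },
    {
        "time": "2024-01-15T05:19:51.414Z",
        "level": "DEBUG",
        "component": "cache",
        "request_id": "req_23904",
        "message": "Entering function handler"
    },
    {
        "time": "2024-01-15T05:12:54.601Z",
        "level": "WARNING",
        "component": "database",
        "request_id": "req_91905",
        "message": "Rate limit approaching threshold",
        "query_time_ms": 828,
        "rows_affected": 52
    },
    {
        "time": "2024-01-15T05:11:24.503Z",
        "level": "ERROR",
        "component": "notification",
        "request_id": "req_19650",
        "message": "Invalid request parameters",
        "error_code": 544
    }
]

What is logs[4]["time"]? "2024-01-15T05:12:54.601Z"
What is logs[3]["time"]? "2024-01-15T05:19:51.414Z"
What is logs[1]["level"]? "ERROR"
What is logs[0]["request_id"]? "req_91237"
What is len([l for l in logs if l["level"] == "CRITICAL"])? 0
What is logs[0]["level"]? "WARNING"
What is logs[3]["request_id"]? "req_23904"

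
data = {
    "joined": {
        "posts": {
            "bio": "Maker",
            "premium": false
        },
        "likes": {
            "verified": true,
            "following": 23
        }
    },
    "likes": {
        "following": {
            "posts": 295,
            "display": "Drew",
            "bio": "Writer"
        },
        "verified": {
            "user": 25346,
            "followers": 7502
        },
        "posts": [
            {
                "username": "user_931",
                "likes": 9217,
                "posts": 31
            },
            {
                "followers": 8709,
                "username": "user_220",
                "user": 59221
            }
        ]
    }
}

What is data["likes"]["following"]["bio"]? "Writer"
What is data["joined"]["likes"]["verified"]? True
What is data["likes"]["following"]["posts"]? 295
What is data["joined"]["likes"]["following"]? 23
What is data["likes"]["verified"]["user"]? 25346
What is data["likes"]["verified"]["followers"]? 7502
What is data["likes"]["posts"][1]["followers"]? 8709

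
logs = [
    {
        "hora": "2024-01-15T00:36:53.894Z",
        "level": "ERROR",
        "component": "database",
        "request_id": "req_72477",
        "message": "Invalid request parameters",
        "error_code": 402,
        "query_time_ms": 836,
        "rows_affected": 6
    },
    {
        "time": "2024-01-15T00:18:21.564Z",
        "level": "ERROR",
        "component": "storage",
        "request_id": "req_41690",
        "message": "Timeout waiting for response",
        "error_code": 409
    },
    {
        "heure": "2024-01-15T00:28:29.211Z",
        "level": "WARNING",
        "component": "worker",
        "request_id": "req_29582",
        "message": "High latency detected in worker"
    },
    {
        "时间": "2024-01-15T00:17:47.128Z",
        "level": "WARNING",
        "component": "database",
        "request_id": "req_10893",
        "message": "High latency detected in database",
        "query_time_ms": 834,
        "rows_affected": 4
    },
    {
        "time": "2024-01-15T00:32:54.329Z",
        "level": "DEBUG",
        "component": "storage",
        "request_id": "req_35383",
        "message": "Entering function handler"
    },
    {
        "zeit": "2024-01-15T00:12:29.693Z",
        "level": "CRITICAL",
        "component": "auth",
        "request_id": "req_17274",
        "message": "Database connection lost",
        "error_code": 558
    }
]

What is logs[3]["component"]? "database"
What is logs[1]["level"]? "ERROR"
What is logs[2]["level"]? "WARNING"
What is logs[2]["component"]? "worker"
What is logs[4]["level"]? "DEBUG"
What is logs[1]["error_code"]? 409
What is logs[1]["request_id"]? "req_41690"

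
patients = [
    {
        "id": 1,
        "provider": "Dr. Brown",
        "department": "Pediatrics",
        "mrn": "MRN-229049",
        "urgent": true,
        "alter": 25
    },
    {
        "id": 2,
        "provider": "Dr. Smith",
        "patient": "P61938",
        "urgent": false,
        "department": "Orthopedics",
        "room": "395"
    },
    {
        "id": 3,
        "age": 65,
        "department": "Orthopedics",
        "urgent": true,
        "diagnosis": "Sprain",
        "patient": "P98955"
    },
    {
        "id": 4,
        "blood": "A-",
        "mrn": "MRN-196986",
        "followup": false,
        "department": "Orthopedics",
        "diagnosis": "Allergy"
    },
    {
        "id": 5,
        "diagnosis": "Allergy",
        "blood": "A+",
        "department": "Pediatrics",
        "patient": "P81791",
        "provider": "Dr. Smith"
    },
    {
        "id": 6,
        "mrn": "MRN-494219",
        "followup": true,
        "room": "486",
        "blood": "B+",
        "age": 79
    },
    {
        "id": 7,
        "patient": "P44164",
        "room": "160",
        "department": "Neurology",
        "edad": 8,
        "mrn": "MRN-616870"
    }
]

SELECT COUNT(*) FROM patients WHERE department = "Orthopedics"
3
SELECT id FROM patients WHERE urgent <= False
[2]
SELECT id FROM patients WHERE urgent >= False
[1, 2, 3]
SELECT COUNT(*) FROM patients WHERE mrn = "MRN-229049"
1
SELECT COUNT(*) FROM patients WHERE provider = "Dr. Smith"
2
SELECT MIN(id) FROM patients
1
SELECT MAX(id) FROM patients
7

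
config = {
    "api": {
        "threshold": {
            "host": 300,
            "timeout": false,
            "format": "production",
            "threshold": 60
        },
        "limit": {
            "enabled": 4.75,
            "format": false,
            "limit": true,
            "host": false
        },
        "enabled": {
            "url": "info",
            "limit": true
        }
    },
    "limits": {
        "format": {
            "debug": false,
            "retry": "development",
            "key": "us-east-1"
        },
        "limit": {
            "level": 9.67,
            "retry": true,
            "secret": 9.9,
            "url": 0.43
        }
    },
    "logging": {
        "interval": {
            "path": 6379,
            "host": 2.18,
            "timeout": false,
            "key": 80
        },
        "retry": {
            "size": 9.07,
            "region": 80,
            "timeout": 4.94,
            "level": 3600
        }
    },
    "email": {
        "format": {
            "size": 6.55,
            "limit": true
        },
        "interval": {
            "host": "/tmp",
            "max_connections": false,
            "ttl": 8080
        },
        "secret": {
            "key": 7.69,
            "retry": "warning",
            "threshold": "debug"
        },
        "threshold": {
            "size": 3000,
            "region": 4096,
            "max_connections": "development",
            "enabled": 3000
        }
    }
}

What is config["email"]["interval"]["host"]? "/tmp"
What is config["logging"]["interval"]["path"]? 6379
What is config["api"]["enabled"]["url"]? "info"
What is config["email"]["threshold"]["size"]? 3000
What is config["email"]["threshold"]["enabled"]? 3000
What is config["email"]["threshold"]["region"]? 4096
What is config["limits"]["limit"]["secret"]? 9.9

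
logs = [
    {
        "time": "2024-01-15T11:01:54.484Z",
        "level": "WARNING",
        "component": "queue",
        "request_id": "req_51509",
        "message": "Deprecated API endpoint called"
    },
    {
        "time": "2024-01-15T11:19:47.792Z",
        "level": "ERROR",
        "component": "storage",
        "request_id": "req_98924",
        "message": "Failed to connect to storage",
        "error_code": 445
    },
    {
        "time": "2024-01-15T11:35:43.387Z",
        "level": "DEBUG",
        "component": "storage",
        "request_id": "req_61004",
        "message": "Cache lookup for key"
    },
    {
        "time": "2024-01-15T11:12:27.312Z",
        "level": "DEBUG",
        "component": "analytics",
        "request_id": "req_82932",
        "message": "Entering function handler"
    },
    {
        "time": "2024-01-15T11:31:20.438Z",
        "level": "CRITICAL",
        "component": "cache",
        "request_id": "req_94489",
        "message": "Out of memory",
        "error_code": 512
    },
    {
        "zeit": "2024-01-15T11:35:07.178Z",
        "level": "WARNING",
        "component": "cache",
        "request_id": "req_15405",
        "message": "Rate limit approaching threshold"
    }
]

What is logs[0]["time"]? "2024-01-15T11:01:54.484Z"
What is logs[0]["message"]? "Deprecated API endpoint called"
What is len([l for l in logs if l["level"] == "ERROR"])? 1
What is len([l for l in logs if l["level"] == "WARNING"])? 2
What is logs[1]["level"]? "ERROR"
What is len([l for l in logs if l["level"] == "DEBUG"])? 2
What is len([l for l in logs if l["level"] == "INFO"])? 0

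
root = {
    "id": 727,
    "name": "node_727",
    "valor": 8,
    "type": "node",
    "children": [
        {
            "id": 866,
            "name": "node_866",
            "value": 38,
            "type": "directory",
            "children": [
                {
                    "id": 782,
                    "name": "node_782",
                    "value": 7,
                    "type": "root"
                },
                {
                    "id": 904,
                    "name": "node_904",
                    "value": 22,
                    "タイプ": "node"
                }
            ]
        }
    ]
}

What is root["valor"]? 8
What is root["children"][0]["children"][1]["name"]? "node_904"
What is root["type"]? "node"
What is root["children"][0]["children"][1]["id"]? 904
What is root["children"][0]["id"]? 866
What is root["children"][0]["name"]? "node_866"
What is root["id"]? 727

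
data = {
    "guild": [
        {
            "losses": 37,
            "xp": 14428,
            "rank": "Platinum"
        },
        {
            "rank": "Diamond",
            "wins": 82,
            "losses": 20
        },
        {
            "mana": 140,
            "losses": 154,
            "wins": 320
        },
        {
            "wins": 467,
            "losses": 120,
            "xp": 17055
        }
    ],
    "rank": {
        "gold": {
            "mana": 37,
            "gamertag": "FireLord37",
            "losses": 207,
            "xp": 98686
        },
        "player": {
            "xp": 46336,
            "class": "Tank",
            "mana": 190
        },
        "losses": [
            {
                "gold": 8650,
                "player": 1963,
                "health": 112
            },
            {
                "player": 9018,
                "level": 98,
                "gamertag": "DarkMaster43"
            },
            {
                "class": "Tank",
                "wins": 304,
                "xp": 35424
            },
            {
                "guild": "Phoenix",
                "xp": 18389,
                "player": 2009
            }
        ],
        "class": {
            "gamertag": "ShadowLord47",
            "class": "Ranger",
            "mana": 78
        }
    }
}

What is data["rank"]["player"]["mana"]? 190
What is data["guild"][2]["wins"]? 320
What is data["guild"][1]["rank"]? "Diamond"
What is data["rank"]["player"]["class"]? "Tank"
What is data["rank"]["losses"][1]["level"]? 98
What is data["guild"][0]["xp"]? 14428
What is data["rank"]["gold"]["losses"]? 207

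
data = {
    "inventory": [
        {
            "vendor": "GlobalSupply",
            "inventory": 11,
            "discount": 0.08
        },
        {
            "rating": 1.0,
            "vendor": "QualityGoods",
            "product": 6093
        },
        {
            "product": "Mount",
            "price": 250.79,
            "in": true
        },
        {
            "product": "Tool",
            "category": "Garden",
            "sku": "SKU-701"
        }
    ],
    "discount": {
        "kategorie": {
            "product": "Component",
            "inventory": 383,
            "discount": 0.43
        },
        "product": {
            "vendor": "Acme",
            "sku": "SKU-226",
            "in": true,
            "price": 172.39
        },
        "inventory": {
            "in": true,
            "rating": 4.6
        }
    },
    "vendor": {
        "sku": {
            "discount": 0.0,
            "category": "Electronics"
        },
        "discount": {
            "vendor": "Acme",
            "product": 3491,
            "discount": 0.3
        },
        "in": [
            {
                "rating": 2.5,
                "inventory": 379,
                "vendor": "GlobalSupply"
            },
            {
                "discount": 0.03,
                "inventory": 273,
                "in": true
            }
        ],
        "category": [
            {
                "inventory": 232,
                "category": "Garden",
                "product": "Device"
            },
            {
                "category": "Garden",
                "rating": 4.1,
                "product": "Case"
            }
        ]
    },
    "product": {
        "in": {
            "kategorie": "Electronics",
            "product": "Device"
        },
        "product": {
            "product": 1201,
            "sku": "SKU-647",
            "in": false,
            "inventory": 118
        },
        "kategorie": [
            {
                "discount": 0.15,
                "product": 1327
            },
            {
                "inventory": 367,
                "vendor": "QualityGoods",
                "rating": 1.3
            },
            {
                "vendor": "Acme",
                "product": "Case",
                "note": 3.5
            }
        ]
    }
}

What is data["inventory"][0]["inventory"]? 11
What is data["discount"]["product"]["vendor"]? "Acme"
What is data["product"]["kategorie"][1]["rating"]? 1.3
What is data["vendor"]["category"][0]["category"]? "Garden"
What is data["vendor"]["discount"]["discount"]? 0.3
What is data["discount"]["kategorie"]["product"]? "Component"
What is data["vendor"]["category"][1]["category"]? "Garden"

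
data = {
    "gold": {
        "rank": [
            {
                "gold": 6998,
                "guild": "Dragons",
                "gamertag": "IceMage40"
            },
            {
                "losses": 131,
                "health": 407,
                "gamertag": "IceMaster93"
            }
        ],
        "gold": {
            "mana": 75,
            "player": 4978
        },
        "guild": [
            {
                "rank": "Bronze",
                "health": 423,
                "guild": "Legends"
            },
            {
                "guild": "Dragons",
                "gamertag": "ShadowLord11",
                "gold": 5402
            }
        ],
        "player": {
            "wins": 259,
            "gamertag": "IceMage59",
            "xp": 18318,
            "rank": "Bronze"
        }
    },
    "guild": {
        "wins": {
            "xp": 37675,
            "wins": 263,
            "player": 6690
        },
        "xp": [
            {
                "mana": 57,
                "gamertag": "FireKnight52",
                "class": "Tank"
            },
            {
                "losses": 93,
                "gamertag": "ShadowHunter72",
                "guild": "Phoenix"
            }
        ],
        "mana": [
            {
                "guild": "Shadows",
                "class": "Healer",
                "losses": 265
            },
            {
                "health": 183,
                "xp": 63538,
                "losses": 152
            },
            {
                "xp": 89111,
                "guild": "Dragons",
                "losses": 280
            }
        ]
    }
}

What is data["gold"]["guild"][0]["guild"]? "Legends"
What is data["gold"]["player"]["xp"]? 18318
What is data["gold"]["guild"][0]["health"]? 423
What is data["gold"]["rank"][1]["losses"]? 131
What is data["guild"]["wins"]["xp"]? 37675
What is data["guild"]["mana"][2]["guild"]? "Dragons"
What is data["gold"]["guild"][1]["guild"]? "Dragons"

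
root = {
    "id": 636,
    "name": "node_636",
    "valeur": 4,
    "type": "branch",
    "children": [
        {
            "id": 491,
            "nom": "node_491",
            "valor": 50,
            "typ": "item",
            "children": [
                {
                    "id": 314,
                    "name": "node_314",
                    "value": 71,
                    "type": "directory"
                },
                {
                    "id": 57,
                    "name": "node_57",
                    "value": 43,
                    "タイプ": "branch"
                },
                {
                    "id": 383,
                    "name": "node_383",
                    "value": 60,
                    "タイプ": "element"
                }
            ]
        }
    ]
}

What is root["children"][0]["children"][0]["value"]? 71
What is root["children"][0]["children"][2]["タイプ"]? "element"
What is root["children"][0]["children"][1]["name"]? "node_57"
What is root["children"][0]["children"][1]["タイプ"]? "branch"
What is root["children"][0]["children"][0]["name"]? "node_314"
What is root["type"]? "branch"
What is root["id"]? 636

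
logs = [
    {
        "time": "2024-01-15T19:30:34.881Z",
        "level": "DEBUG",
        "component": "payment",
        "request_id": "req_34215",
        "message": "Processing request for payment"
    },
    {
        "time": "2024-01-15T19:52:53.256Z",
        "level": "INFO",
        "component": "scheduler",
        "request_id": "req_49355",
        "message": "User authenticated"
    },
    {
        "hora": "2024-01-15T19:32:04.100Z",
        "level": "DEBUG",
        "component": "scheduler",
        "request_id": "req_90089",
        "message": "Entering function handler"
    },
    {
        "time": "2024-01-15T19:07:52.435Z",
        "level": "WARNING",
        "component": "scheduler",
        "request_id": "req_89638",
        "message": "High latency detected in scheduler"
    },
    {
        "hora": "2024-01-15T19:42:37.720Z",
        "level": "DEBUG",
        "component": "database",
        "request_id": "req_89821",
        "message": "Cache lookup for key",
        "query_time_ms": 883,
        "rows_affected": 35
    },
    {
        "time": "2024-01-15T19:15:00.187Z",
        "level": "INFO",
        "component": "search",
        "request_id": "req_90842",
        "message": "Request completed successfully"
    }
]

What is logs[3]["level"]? "WARNING"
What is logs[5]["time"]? "2024-01-15T19:15:00.187Z"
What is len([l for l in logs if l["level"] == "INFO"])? 2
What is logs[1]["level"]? "INFO"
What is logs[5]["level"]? "INFO"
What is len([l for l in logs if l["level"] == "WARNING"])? 1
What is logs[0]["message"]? "Processing request for payment"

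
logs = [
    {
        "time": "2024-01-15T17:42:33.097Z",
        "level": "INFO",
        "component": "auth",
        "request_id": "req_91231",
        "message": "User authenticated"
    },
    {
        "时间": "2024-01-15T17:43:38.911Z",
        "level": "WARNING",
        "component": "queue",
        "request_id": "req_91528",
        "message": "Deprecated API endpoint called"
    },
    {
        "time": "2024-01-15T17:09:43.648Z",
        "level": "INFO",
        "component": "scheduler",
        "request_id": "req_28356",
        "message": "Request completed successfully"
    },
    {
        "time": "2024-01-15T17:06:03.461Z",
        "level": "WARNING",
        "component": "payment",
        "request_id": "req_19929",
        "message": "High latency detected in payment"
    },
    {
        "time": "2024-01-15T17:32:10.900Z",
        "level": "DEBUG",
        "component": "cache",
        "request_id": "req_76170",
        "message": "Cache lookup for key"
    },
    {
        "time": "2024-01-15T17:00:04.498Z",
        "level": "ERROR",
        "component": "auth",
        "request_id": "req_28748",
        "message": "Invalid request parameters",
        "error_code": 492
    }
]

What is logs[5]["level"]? "ERROR"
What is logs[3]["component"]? "payment"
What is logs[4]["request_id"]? "req_76170"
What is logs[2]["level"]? "INFO"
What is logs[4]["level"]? "DEBUG"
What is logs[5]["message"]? "Invalid request parameters"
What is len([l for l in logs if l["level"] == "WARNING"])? 2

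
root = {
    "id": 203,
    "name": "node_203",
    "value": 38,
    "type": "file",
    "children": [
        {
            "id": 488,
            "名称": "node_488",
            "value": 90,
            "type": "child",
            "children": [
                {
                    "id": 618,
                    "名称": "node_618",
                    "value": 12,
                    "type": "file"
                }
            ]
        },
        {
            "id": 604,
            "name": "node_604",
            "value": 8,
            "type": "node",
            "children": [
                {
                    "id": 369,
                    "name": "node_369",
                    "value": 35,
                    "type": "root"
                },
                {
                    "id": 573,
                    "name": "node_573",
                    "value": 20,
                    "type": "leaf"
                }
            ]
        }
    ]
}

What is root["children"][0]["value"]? 90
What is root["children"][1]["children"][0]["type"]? "root"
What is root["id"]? 203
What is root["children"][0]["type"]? "child"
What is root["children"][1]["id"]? 604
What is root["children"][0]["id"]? 488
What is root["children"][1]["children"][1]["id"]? 573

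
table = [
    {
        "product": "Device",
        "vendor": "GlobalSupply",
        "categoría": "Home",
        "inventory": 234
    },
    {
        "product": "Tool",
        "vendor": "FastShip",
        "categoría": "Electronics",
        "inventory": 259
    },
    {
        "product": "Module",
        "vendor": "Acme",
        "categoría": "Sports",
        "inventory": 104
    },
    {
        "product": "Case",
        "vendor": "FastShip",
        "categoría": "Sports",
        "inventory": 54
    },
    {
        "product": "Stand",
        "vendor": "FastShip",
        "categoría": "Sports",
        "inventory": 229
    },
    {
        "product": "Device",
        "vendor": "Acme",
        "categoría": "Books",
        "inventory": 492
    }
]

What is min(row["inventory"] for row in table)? 54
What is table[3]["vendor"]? "FastShip"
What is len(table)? 6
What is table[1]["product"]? "Tool"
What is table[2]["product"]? "Module"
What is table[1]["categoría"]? "Electronics"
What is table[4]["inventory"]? 229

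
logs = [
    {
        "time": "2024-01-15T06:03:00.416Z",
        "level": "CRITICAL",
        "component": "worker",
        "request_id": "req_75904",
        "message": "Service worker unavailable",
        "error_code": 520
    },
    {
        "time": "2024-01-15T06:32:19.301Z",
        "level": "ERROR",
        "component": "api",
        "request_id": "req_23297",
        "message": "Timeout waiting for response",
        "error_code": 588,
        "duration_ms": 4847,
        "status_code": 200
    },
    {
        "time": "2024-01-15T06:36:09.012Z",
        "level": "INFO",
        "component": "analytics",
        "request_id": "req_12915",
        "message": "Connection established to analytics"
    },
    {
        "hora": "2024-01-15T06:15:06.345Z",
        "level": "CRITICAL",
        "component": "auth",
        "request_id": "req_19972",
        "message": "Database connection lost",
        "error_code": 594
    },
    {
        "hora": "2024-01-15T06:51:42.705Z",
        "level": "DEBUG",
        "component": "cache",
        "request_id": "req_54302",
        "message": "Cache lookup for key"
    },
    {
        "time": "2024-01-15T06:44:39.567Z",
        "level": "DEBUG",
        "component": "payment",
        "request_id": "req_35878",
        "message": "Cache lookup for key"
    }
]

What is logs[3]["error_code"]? 594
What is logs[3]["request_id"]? "req_19972"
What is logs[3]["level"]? "CRITICAL"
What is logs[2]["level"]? "INFO"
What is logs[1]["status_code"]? 200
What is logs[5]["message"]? "Cache lookup for key"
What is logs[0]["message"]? "Service worker unavailable"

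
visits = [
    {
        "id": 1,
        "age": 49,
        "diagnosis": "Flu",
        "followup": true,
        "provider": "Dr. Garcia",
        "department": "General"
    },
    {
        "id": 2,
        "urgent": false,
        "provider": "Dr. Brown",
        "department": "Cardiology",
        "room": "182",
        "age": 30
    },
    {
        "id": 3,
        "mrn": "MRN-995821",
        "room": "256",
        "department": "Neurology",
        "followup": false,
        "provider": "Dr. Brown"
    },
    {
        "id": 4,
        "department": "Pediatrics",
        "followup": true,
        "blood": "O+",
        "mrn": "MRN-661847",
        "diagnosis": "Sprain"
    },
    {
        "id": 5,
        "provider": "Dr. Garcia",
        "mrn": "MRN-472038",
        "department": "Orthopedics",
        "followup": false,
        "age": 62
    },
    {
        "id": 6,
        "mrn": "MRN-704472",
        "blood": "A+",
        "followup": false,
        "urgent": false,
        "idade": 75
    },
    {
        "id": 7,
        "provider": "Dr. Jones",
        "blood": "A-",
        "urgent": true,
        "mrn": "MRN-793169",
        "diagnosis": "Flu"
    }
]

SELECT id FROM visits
[1, 2, 3, 4, 5, 6, 7]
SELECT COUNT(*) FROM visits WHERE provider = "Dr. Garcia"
2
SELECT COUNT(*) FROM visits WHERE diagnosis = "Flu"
2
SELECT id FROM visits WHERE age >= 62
[5]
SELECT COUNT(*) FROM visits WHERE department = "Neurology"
1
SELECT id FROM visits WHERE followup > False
[1, 4]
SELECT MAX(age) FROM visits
62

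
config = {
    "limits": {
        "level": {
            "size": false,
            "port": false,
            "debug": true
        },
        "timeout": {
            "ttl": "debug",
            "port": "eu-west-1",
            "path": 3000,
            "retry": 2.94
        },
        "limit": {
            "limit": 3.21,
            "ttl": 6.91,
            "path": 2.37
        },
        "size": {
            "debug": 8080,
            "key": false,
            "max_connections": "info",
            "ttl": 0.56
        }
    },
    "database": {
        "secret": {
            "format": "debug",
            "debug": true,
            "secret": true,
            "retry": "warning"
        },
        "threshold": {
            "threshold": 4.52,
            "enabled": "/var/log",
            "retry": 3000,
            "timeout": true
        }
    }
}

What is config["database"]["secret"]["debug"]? True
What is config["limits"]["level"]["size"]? False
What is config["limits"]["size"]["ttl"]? 0.56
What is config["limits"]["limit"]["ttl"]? 6.91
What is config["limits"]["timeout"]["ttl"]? "debug"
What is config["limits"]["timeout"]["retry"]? 2.94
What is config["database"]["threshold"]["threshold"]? 4.52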